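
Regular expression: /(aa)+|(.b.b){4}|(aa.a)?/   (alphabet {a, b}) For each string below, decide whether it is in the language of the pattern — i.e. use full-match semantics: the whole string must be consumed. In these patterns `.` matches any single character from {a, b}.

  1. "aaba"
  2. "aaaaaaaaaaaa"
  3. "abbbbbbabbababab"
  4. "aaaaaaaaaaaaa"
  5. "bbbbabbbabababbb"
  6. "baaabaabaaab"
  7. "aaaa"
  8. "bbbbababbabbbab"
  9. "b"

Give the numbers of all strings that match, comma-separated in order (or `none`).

1, 2, 5, 7

1. "aaba" → match
2. "aaaaaaaaaaaa" → match
3 → no match
4 → no match
5 → match
6. "baaabaabaaab" → no match
7. "aaaa" → match
8 → no match
9. "b" → no match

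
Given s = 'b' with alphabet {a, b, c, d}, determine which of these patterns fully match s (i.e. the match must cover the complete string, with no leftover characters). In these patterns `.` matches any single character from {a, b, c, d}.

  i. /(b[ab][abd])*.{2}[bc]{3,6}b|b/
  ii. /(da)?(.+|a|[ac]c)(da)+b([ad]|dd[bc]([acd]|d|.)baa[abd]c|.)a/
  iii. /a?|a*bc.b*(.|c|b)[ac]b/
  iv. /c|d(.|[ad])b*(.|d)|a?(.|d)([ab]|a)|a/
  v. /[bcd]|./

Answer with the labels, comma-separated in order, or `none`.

i → match
ii → no match — must end with 'a'
iii → no match
iv → no match
v → match

i, v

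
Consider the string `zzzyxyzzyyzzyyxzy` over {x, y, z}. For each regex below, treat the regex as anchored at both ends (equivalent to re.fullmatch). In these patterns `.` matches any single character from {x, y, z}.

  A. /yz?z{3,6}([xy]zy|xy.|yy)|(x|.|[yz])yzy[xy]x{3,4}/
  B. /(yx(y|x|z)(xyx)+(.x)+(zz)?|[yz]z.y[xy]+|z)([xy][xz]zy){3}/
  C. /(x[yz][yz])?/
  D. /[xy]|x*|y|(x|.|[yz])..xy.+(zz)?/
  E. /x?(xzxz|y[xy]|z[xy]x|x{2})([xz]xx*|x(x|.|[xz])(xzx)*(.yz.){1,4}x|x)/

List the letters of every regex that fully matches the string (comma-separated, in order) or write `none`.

A → no match
B → match
C → no match
D → no match
E → no match

B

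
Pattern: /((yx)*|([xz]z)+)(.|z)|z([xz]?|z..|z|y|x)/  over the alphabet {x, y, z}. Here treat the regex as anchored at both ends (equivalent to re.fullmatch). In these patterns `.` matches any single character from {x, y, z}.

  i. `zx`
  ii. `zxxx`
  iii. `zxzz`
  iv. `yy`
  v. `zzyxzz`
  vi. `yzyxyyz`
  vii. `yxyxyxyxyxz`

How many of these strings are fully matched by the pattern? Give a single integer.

2

i → match
ii → no match
iii → no match
iv → no match
v → no match
vi → no match
vii → match
Total matched: 2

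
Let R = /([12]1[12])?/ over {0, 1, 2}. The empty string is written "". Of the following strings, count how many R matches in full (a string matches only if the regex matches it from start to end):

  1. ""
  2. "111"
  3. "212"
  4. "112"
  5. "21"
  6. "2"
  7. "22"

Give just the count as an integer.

1 → match
2 → match
3 → match
4 → match
5 → no match
6 → no match
7 → no match
Total matched: 4

4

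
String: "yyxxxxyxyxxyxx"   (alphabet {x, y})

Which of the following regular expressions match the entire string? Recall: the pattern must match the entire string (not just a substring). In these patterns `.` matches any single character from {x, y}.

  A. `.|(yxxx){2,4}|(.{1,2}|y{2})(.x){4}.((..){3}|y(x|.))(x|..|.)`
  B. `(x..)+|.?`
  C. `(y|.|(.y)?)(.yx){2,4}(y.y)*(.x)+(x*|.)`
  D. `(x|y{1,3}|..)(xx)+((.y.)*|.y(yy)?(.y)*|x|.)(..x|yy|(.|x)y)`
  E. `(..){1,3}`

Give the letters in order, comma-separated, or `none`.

A

A → match
B → no match
C → no match
D → no match
E → no match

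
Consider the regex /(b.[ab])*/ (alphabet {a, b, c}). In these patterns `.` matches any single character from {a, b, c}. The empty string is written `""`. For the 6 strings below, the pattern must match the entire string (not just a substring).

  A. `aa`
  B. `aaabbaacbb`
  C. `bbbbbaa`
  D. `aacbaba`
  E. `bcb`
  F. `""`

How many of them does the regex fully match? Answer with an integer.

A. `aa` → no match
B. `aaabbaacbb` → no match
C. `bbbbbaa` → no match
D. `aacbaba` → no match
E. `bcb` → match
F. `""` → match
Total matched: 2

2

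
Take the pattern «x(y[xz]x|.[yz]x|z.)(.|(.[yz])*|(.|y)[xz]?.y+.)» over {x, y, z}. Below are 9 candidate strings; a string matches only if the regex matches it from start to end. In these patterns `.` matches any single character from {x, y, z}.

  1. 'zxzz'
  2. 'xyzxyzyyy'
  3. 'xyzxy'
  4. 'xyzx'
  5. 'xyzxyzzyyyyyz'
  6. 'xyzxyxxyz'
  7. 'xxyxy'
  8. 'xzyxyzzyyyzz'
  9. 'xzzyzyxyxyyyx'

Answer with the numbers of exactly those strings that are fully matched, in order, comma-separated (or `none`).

2, 3, 4, 5, 6, 7, 8

1 → no match — must start with 'x'
2 → match
3 → match
4 → match
5 → match
6 → match
7 → match
8 → match
9 → no match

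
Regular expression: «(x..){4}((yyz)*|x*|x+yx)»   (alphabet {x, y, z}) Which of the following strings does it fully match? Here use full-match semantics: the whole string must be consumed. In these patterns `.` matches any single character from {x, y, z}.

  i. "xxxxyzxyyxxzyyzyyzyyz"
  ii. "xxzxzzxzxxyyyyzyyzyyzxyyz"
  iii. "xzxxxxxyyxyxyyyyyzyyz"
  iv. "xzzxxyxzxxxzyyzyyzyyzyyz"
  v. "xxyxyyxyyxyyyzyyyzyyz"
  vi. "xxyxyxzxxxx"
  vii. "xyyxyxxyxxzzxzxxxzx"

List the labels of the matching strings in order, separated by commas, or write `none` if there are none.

i → match
ii → no match
iii → no match
iv → match
v → no match
vi → no match
vii → no match

i, iv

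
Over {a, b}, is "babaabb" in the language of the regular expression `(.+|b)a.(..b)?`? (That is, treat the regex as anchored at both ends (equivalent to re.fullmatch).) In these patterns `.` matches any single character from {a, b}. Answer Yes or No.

No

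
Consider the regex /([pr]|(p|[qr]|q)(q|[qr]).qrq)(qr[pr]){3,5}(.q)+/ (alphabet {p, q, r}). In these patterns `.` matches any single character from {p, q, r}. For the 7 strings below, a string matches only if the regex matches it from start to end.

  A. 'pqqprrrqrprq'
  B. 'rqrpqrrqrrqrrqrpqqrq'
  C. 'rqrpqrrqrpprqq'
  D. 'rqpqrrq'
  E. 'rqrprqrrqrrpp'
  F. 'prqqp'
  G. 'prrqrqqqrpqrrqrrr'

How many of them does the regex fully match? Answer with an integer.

A. 'pqqprrrqrprq' → no match
B → match
C → no match
D. 'rqpqrrq' → no match
E → no match — must end with 'q'
F. 'prqqp' → no match — must end with 'q'
G → no match — must end with 'q'
Total matched: 1

1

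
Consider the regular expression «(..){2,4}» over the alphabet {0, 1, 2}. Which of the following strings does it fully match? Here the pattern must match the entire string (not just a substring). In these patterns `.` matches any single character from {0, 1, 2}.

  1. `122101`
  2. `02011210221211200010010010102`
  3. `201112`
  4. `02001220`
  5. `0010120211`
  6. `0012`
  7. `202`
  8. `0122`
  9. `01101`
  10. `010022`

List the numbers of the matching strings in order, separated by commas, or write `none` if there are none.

1 → match
2 → no match
3 → match
4 → match
5 → no match
6 → match
7 → no match
8 → match
9 → no match
10 → match

1, 3, 4, 6, 8, 10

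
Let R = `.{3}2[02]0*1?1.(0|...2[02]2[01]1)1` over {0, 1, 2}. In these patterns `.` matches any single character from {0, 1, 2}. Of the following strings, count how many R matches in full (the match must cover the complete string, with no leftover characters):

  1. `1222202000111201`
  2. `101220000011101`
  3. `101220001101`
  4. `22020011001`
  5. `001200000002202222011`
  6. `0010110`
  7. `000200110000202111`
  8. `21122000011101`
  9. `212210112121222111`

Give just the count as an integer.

1 → no match
2 → match
3 → match
4 → match
5 → no match
6 → no match — must end with `1`
7 → match
8 → match
9 → no match
Total matched: 5

5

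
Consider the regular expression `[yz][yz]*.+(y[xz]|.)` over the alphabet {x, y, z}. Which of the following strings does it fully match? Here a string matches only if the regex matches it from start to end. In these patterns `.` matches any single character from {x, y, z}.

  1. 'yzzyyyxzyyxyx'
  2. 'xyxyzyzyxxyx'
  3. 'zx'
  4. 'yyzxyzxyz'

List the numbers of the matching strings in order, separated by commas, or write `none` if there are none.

1, 4

1 → match
2 → no match
3 → no match
4 → match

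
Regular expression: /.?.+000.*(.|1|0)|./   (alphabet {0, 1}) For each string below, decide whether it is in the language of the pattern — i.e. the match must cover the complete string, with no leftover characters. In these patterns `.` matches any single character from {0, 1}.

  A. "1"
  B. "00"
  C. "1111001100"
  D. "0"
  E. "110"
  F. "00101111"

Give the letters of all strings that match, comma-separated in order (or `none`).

A → match
B → no match
C → no match
D → match
E → no match
F → no match

A, D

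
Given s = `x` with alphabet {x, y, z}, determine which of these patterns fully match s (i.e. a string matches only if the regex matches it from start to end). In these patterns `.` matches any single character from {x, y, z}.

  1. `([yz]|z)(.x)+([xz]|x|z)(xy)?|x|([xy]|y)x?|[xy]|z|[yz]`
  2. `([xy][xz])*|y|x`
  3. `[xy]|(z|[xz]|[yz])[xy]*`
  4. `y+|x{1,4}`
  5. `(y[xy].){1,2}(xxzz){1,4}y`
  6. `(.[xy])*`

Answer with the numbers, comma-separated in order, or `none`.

1 → match
2 → match
3 → match
4 → match
5 → no match — must start with `y`
6 → no match

1, 2, 3, 4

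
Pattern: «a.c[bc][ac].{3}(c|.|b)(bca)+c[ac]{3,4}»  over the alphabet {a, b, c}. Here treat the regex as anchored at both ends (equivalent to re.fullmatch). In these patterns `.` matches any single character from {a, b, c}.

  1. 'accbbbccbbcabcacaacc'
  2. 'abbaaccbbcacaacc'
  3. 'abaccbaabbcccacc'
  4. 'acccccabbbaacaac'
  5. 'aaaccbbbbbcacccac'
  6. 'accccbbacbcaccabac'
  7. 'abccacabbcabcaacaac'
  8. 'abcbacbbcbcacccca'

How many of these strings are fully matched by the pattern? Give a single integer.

1 → no match
2 → no match
3 → no match
4 → no match
5 → no match
6 → no match
7 → no match
8 → match
Total matched: 1

1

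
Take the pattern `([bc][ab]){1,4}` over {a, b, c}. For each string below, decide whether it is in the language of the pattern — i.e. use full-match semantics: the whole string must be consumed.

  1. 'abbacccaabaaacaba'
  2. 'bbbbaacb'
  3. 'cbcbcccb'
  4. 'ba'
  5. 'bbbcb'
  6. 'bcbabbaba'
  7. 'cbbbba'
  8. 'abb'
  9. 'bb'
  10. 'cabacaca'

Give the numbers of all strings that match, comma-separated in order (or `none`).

1 → no match
2 → no match
3 → no match
4 → match
5 → no match
6 → no match
7 → match
8 → no match
9 → match
10 → match

4, 7, 9, 10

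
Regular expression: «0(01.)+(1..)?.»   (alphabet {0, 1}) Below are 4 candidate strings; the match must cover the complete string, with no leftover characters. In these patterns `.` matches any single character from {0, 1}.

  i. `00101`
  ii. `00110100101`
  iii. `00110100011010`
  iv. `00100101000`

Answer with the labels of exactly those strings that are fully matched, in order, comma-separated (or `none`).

i → match
ii → match
iii → no match
iv → match

i, ii, iv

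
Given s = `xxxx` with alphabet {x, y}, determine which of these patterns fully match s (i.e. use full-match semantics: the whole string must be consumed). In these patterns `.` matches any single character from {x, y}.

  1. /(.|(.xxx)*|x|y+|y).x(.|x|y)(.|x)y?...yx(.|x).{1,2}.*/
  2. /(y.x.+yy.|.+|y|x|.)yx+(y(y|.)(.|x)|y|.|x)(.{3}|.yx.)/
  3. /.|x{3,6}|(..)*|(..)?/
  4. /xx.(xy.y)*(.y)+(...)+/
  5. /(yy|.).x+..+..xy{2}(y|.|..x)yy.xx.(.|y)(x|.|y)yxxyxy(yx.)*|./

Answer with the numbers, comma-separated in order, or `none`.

1 → no match
2 → no match
3 → match
4 → no match
5 → no match

3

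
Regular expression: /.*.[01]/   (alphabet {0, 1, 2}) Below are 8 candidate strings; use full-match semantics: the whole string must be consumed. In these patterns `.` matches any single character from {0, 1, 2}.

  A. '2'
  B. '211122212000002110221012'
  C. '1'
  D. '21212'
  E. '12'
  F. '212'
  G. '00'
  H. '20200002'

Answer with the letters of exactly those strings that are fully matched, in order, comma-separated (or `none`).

G

A → no match
B → no match
C → no match
D → no match
E → no match
F → no match
G → match
H → no match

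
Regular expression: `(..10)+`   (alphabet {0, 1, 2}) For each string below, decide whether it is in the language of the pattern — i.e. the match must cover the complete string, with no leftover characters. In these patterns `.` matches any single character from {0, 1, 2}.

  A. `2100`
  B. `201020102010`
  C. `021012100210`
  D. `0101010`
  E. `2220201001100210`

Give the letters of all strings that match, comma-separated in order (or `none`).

B, C

A → no match — must end with `10`
B → match
C → match
D → no match
E → no match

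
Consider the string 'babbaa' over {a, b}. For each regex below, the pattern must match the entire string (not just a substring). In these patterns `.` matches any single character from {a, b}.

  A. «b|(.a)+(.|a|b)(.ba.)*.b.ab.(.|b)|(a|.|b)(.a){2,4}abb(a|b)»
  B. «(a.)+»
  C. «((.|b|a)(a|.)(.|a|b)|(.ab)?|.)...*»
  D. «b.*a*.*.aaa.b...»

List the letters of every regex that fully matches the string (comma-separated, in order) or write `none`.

A → no match
B → no match — must start with 'a'
C → match
D → no match

C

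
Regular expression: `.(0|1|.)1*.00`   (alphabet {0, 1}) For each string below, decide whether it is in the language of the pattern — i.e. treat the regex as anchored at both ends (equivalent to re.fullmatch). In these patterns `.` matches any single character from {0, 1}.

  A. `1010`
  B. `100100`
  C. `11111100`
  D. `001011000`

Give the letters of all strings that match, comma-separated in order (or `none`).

A → no match — must end with `00`
B → no match
C → match
D → no match

C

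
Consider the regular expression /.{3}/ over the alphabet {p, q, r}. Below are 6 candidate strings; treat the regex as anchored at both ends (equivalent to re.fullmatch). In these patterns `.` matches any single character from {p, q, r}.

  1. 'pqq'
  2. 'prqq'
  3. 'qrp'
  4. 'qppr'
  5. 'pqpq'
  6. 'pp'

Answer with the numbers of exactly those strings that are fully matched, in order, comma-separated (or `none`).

1, 3

1 → match
2 → no match
3 → match
4 → no match
5 → no match
6 → no match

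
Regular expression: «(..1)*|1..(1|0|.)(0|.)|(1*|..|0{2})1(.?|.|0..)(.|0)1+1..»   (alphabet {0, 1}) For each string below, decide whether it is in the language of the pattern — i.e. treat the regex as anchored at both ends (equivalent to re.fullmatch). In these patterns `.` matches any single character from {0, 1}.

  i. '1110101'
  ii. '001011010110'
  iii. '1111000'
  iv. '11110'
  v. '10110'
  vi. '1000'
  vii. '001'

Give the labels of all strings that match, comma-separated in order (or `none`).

iv, v, vii

i → no match
ii → no match
iii → no match
iv → match
v → match
vi → no match
vii → match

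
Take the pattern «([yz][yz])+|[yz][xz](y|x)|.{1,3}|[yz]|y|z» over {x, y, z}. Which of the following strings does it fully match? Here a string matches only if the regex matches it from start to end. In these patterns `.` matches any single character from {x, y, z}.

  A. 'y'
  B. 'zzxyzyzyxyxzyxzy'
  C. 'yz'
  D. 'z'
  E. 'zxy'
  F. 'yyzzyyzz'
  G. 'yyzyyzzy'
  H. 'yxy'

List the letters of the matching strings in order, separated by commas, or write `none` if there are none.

A → match
B → no match
C → match
D → match
E → match
F → match
G → match
H → match

A, C, D, E, F, G, H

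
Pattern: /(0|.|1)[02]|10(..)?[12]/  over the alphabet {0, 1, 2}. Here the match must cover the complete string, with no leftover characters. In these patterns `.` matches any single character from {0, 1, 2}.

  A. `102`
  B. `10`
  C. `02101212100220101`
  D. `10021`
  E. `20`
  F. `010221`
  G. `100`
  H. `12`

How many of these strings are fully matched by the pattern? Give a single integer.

5

A → match
B → match
C → no match
D → match
E → match
F → no match
G → no match
H → match
Total matched: 5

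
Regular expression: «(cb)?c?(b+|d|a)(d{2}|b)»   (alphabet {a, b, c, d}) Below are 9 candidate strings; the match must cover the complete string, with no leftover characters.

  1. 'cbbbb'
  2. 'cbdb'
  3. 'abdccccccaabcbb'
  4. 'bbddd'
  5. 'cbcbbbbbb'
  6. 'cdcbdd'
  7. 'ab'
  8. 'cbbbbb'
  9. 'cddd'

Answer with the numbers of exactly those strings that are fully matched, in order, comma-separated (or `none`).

1, 2, 5, 7, 8, 9

1. 'cbbbb' → match
2. 'cbdb' → match
3 → no match
4. 'bbddd' → no match
5. 'cbcbbbbbb' → match
6. 'cdcbdd' → no match
7. 'ab' → match
8. 'cbbbbb' → match
9. 'cddd' → match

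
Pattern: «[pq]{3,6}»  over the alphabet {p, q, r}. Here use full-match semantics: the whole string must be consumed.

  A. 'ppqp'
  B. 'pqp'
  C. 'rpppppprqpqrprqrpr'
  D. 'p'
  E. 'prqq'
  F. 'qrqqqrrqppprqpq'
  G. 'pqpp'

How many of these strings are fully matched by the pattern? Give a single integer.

A → match
B → match
C → no match
D → no match
E → no match
F → no match
G → match
Total matched: 3

3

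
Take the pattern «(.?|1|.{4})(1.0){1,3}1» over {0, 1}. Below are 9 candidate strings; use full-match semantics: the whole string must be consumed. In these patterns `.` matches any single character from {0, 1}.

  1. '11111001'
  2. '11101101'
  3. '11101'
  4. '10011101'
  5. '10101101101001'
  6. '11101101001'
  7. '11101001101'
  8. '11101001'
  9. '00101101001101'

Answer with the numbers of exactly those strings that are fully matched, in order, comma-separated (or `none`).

1, 2, 3, 4, 5, 6, 7, 8, 9

1. '11111001' → match
2. '11101101' → match
3. '11101' → match
4. '10011101' → match
5 → match
6. '11101101001' → match
7. '11101001101' → match
8. '11101001' → match
9 → match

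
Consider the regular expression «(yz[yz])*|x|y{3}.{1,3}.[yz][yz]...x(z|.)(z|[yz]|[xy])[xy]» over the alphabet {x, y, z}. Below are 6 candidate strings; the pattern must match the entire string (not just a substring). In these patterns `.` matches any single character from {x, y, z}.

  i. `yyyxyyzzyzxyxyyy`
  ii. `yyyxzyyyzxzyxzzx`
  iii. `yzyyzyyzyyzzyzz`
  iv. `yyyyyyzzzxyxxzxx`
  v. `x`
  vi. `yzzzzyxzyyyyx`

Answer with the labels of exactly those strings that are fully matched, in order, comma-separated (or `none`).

i → match
ii → match
iii → match
iv → match
v → match
vi → no match

i, ii, iii, iv, v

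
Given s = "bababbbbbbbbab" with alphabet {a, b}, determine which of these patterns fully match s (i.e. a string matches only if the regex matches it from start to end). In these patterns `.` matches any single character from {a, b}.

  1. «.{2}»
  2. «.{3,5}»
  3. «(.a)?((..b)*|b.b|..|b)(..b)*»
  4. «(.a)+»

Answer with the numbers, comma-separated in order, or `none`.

1 → no match
2 → no match
3 → match
4 → no match — must end with "a"

3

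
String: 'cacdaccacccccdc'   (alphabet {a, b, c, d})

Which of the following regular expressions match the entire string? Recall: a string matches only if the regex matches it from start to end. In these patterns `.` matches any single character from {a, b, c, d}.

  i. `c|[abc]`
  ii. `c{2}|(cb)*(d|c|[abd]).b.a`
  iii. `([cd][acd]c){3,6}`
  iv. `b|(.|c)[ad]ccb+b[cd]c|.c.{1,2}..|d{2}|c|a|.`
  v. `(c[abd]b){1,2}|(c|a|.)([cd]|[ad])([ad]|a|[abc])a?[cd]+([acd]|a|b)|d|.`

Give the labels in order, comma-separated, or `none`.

iii

i → no match
ii → no match
iii → match
iv → no match
v → no match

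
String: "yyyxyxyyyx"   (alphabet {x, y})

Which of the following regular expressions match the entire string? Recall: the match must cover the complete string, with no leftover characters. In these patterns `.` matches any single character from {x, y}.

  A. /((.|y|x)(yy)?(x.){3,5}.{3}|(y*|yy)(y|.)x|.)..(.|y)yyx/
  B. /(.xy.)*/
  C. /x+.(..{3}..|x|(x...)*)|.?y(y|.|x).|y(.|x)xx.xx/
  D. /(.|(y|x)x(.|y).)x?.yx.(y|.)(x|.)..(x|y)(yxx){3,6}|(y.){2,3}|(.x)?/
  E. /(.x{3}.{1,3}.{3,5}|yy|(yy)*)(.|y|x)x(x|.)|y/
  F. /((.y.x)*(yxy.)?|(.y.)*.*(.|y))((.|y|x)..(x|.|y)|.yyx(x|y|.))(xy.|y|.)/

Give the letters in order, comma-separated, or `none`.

A, F

A → match
B → no match
C → no match
D → no match
E → no match
F → match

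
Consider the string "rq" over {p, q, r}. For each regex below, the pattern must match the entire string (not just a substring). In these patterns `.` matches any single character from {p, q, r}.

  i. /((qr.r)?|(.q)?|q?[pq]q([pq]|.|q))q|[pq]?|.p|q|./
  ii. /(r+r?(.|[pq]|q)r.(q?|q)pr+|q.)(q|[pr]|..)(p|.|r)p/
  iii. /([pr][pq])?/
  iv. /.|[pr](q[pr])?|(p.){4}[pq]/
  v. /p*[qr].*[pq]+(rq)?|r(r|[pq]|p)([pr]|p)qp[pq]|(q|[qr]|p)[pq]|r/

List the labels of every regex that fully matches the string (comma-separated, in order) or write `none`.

iii, v

i → no match
ii → no match — must end with "p"
iii → match
iv → no match
v → match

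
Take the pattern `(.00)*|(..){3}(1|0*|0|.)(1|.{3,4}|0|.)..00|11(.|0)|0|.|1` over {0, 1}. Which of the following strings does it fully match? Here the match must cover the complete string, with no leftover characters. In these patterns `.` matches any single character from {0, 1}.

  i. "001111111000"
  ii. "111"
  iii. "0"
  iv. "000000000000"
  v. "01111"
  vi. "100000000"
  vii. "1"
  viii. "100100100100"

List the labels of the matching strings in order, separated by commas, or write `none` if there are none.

i, ii, iii, iv, vi, vii, viii

i → match
ii → match
iii → match
iv → match
v → no match
vi → match
vii → match
viii → match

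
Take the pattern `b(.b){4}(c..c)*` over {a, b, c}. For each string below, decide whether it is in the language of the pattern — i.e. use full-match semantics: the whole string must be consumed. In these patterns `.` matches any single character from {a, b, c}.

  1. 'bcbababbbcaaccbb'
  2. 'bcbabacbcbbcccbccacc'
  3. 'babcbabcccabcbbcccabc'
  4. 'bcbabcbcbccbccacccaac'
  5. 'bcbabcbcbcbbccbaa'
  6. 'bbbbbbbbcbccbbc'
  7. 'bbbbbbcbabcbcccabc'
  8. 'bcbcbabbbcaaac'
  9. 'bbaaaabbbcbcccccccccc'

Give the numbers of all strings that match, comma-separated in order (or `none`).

4

1 → no match
2 → no match
3 → no match
4 → match
5 → no match
6 → no match
7 → no match
8 → no match
9 → no match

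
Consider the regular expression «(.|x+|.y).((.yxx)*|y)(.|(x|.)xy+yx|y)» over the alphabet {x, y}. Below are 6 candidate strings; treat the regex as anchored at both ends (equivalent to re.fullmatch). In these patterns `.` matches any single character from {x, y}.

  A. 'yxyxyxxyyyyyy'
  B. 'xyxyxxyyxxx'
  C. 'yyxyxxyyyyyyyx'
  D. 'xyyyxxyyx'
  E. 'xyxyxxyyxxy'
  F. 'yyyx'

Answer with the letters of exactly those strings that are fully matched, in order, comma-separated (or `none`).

B, C, D, E, F

A → no match
B → match
C → match
D → match
E → match
F → match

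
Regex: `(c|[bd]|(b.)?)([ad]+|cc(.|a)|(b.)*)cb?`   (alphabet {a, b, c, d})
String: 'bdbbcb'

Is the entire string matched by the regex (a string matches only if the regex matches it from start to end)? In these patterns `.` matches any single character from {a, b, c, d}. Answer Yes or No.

Yes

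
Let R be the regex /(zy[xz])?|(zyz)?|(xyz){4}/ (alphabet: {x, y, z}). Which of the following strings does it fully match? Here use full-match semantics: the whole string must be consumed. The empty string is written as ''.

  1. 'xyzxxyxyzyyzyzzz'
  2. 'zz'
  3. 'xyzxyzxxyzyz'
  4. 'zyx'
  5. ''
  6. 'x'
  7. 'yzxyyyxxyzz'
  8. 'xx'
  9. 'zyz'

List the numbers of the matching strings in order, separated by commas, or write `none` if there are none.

1 → no match
2 → no match
3 → no match
4 → match
5 → match
6 → no match
7 → no match
8 → no match
9 → match

4, 5, 9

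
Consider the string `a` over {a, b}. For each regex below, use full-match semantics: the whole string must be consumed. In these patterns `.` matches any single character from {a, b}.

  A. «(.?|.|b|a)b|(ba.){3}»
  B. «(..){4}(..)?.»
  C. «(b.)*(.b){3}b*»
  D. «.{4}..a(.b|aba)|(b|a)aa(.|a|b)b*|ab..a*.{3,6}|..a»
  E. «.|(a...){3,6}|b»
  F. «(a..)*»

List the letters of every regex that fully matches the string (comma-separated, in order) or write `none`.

A → no match
B → no match
C → no match
D → no match
E → match
F → no match

E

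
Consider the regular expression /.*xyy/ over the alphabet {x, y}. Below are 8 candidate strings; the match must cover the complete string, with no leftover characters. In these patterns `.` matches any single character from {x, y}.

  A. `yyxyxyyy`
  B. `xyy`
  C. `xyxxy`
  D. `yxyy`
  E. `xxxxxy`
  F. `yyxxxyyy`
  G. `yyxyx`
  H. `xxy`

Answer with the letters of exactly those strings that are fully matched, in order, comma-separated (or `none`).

A → no match — must end with `xyy`
B → match
C → no match — must end with `xyy`
D → match
E → no match — must end with `xyy`
F → no match — must end with `xyy`
G → no match — must end with `xyy`
H → no match — must end with `xyy`

B, D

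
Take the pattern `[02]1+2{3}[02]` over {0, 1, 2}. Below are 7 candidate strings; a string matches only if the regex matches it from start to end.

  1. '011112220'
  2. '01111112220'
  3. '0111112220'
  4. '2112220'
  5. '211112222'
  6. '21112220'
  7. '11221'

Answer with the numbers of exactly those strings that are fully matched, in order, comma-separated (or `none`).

1, 2, 3, 4, 5, 6

1 → match
2 → match
3 → match
4 → match
5 → match
6 → match
7 → no match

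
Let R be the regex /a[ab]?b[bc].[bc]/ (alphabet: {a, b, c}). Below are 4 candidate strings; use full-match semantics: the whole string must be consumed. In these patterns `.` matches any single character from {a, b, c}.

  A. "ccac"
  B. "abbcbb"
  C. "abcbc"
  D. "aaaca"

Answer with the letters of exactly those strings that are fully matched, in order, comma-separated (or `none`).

A → no match — must start with "a"
B → match
C → match
D → no match

B, C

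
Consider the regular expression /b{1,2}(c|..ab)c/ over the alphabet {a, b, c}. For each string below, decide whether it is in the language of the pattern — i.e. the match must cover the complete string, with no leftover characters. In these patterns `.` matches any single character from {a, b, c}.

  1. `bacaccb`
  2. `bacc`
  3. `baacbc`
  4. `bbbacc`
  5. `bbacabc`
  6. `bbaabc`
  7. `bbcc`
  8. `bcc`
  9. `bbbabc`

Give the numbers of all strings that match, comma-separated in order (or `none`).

5, 6, 7, 8, 9

1 → no match — must end with `c`
2 → no match
3 → no match
4 → no match
5 → match
6 → match
7 → match
8 → match
9 → match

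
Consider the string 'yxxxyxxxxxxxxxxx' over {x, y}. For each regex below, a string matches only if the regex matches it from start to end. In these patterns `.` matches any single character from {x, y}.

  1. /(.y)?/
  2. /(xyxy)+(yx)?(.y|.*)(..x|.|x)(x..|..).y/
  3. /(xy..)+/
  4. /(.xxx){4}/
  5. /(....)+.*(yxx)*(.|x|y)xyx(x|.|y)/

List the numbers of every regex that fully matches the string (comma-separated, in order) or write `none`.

4

1 → no match
2 → no match — must start with 'xyxy'
3 → no match — must start with 'xy'
4 → match
5 → no match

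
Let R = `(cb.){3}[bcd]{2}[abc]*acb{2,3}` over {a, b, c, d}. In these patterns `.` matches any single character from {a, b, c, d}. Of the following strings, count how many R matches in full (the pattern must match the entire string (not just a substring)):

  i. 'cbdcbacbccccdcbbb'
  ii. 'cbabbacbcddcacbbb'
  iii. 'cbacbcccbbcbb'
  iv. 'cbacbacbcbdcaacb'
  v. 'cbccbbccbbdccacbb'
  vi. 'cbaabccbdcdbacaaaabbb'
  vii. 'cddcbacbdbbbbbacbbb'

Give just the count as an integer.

i → no match
ii → no match
iii → no match
iv → no match
v → no match
vi → no match
vii → no match — must start with 'cb'
Total matched: 0

0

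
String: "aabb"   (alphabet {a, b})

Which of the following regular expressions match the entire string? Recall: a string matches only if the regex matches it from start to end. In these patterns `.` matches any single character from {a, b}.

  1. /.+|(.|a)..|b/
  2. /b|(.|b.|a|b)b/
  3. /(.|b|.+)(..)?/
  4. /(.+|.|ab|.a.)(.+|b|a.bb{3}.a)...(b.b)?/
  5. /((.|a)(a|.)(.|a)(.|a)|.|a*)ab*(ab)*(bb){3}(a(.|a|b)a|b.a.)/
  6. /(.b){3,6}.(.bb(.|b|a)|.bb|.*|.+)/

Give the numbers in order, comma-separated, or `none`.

1, 3

1 → match
2 → no match
3 → match
4 → no match
5 → no match
6 → no match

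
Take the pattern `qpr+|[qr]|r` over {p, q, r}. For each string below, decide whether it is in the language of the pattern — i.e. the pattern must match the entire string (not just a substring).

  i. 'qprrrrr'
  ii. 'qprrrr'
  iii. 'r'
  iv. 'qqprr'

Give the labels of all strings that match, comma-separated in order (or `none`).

i → match
ii → match
iii → match
iv → no match

i, ii, iii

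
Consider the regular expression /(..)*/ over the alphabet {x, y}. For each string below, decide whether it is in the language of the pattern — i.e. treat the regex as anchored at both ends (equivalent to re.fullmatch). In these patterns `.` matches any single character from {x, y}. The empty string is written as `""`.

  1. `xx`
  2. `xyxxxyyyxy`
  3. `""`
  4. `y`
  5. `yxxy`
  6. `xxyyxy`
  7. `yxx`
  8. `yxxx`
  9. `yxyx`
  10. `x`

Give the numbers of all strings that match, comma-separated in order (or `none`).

1, 2, 3, 5, 6, 8, 9

1 → match
2 → match
3 → match
4 → no match
5 → match
6 → match
7 → no match
8 → match
9 → match
10 → no match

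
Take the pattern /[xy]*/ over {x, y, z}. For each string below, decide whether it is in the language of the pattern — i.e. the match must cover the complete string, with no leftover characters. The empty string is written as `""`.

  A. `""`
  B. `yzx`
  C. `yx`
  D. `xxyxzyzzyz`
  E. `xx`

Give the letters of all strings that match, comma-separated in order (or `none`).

A. `""` → match
B. `yzx` → no match
C. `yx` → match
D. `xxyxzyzzyz` → no match
E. `xx` → match

A, C, E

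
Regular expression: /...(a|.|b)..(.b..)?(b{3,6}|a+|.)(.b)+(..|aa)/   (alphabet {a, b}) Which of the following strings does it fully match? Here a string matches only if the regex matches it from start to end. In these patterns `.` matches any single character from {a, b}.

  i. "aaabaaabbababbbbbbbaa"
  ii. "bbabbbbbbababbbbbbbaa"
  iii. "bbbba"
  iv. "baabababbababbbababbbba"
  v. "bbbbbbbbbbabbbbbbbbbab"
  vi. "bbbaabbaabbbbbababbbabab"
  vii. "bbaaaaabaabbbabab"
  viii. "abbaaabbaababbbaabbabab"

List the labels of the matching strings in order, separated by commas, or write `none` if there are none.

i, ii, iv, v, vii

i → match
ii → match
iii. "bbbba" → no match
iv → match
v → match
vi → no match
vii → match
viii → no match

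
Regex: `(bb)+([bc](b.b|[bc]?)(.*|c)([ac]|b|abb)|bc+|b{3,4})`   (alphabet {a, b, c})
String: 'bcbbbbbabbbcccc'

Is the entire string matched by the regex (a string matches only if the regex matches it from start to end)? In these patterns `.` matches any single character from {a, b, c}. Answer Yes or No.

No

Every match must start with 'bb', but 'bcbbbbbabbbcccc' does not.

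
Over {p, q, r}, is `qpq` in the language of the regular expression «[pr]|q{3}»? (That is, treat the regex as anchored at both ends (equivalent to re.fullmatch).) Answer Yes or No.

No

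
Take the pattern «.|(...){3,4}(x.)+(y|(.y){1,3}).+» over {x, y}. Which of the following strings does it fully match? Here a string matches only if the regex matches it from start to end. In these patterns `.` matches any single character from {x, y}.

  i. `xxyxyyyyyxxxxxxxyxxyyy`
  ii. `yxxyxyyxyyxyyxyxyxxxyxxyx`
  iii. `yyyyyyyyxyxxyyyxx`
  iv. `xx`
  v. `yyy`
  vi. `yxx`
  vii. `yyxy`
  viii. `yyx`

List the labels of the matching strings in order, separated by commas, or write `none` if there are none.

i → match
ii → no match
iii → no match
iv. `xx` → no match
v. `yyy` → no match
vi. `yxx` → no match
vii. `yyxy` → no match
viii. `yyx` → no match

i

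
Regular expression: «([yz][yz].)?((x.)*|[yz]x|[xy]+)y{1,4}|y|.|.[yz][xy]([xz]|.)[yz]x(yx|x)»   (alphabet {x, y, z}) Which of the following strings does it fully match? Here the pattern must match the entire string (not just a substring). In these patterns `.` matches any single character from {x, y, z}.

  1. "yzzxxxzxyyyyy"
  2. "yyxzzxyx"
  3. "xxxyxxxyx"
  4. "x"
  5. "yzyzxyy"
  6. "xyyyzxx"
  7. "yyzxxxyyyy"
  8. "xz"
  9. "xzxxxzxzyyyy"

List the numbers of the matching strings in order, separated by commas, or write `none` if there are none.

1, 2, 4, 5, 6, 7, 9

1 → match
2 → match
3 → no match
4 → match
5 → match
6 → match
7 → match
8 → no match
9 → match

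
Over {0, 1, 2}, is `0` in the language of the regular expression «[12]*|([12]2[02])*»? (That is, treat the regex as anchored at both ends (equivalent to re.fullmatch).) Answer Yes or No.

No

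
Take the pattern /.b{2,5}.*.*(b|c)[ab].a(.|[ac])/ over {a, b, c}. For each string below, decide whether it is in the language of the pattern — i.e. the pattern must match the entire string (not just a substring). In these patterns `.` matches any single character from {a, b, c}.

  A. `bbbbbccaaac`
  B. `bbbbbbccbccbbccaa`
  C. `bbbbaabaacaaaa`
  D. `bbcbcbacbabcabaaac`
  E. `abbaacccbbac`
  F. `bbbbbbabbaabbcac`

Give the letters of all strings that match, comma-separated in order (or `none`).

A, C, E, F

A → match
B → no match
C → match
D → no match
E → match
F → match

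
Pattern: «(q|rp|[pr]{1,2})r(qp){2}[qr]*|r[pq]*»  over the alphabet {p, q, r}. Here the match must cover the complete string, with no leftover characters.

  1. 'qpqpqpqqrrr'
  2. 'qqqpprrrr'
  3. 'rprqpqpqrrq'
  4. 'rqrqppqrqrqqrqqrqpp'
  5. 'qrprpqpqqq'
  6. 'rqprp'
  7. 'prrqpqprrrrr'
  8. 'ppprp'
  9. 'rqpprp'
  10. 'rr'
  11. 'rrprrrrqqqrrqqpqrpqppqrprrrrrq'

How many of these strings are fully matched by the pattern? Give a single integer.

2

1 → no match
2 → no match
3 → match
4 → no match
5 → no match
6 → no match
7 → match
8 → no match
9 → no match
10 → no match
11 → no match
Total matched: 2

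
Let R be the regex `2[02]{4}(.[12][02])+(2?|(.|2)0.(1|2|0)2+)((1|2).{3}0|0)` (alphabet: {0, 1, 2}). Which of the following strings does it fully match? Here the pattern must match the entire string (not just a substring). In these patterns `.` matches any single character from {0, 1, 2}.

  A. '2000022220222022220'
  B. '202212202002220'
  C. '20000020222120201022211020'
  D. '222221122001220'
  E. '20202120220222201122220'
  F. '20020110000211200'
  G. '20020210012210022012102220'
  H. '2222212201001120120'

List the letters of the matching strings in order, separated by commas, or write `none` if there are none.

C, D, E, G

A → no match
B → no match
C → match
D → match
E → match
F → no match
G → match
H → no match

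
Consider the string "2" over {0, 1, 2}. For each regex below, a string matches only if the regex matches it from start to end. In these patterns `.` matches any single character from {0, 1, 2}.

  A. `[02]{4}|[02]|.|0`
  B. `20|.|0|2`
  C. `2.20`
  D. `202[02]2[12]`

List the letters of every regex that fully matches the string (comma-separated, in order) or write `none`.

A → match
B → match
C → no match — must end with "20"
D → no match — must start with "202"

A, B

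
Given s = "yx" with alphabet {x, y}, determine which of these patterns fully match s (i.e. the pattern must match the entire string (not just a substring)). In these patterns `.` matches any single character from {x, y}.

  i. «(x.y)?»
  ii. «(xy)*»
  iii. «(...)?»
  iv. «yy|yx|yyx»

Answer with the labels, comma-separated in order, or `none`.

iv

i → no match
ii → no match
iii → no match
iv → match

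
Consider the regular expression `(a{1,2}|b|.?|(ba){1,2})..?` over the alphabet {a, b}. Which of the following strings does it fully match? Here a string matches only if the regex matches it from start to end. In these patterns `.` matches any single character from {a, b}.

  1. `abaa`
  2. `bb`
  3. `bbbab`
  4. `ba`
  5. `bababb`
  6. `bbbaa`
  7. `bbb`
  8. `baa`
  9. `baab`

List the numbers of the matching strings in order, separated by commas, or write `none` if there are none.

2, 4, 5, 7, 8, 9

1 → no match
2 → match
3 → no match
4 → match
5 → match
6 → no match
7 → match
8 → match
9 → match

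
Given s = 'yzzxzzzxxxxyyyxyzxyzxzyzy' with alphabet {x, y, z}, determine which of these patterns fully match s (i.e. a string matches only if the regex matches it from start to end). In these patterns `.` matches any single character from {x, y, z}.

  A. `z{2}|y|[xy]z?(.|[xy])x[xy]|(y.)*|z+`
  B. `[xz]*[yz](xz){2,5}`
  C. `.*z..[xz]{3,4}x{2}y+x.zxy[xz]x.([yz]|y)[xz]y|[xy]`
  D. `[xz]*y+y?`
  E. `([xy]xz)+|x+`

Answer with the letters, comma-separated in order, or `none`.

C

A → no match
B → no match — must end with 'xz'
C → match
D → no match
E → no match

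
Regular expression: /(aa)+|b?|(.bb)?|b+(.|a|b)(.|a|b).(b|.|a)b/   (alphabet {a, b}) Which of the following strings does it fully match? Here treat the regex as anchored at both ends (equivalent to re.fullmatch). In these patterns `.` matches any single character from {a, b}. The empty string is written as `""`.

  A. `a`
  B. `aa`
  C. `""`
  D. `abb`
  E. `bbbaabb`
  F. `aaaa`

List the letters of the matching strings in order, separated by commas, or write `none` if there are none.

A → no match
B → match
C → match
D → match
E → match
F → match

B, C, D, E, F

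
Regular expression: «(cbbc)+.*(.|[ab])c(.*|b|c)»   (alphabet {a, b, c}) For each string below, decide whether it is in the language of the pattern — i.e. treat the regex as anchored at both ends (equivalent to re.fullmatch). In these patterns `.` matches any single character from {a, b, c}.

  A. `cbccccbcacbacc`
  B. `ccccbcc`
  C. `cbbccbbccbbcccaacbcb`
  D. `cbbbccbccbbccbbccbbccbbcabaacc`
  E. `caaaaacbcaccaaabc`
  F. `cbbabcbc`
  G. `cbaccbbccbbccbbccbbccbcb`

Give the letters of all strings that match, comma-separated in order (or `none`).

A → no match — must start with `cbbc`
B → no match — must start with `cbbc`
C → match
D → no match — must start with `cbbc`
E → no match — must start with `cbbc`
F → no match — must start with `cbbc`
G → no match — must start with `cbbc`

C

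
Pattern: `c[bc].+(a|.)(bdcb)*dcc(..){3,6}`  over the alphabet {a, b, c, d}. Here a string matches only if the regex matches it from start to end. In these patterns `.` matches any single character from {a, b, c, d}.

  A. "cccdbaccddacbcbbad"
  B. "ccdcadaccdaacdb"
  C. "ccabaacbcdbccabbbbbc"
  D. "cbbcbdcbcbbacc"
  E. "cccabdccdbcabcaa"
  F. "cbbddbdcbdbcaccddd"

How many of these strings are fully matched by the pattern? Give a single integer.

1

A → no match
B → no match
C → no match
D → no match
E → match
F → no match
Total matched: 1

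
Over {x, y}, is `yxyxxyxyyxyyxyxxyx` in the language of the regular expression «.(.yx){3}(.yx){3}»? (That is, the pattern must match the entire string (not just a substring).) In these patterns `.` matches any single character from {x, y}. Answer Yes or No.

No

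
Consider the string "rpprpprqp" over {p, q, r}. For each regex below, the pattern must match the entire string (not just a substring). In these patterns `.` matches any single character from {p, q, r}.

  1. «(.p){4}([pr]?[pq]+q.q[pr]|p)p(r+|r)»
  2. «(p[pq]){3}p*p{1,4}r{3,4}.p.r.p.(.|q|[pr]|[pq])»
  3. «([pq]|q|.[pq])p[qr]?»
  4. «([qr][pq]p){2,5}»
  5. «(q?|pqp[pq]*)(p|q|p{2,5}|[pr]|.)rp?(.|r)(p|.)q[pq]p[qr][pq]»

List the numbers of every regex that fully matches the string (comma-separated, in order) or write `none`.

1 → no match — must end with "r"
2 → no match — must start with "p"
3 → no match
4 → match
5 → no match

4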